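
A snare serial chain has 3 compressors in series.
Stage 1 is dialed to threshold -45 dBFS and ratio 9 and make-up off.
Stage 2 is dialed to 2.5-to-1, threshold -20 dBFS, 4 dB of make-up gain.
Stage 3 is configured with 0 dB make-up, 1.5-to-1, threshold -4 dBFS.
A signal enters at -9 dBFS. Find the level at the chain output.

-37 dBFS

Stage 1: 36 dB above -45 dBFS, reduced 9:1 to 4 dB above → -41 dBFS.
Stage 2: below threshold (-41 ≤ -20); passes unchanged; make-up brings it to -37 dBFS.
Stage 3: below threshold (-37 ≤ -4); passes unchanged; output -37 dBFS.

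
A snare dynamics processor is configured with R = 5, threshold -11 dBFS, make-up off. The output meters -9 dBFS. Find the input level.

That's 2 dB above the -11 dBFS threshold.
Undo the ratio: input overshoot = 2 × 5 = 10 dB, giving input = -1 dBFS.

-1 dBFS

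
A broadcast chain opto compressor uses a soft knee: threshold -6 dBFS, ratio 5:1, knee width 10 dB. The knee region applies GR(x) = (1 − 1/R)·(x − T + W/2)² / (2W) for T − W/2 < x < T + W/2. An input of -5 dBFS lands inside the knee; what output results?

-6.44 dBFS

x − T + W/2 = -5 − (-6) + 5 = 6.
GR = (1 − 1/5) × 6² / 20 = 0.8 × 36 / 20 = 1.44 dB.
Output = -5 − 1.44 = -6.44 dBFS.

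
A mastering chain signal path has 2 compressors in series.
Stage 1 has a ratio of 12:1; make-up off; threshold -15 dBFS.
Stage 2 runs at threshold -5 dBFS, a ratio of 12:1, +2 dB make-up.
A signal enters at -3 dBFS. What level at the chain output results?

Stage 1: overshoot 12 dB → 12/12 = 1 dB → -14 dBFS.
Stage 2: -14 dBFS is at or below the -5 dBFS threshold — no compression; make-up brings it to -12 dBFS.

-12 dBFS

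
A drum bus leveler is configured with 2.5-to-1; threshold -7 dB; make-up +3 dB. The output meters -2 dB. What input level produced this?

-2 dB

Stripping the +3 dB make-up gives -5 dB at the gain stage.
The compressed level sits -5 − (-7) = 2 dB over threshold.
Before 2.5:1 compression the overshoot was 2 × 2.5 = 5 dB, so input = -7 + 5 = -2 dB.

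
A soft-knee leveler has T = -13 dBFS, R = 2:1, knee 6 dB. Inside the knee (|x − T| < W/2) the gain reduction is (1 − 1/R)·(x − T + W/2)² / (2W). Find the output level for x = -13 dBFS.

-13.375 dBFS

x − T + W/2 = -13 − (-13) + 3 = 3.
GR = (1 − 1/2) × 3² / 12 = 0.5 × 9 / 12 = 0.375 dB.
Output = -13 − 0.375 = -13.375 dBFS.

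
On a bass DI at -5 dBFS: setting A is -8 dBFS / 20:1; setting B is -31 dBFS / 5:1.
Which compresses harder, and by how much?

B, by 17.95 dB

A: overshoot 3 dB → output overshoot 0.15 dB → GR 2.85 dB.
B: overshoot 26 dB → output overshoot 5.2 dB → GR 20.8 dB.
Difference: 17.95 dB in favour of B.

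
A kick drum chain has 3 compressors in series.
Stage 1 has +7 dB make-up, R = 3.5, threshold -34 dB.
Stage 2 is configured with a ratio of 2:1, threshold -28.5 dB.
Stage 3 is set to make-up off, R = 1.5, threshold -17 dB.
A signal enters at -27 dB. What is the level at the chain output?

Stage 1: 7 dB above -34 dB, reduced 3.5:1 to 2 dB above → -32 dB; +7 dB make-up → -25 dB.
Stage 2: 3.5 dB above -28.5 dB, reduced 2:1 to 1.75 dB above → -26.75 dB.
Stage 3: -26.75 dB ≤ -17 dB, so stage 3 doesn't engage; output -26.75 dB.

-26.75 dB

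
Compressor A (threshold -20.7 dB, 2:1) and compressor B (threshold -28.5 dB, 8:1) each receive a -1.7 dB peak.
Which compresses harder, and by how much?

A: overshoot 19 dB → output overshoot 9.5 dB → GR 9.5 dB.
B: overshoot 26.8 dB → output overshoot 3.35 dB → GR 23.45 dB.
B reduces 13.95 dB more.

B, by 13.95 dB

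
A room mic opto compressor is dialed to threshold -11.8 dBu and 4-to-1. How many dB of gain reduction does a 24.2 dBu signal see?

27 dB

Overshoot = 24.2 − (-11.8) = 36 dB.
A 4:1 ratio leaves 9 dB of that excess.
So the signal is attenuated by 36 − 9 = 27 dB.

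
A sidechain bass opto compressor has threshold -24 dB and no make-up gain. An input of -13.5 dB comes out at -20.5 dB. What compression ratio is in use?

3:1

Input overshoot = -13.5 − (-24) = 10.5 dB; output overshoot = -20.5 − (-24) = 3.5 dB.
Ratio = 10.5 / 3.5 = 3.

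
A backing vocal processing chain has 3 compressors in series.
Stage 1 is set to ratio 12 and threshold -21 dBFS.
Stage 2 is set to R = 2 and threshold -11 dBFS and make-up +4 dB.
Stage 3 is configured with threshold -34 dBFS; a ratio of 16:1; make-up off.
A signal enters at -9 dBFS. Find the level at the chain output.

Stage 1: overshoot 12 dB → 12/12 = 1 dB → -20 dBFS.
Stage 2: below threshold (-20 ≤ -11); passes unchanged; make-up brings it to -16 dBFS.
Stage 3: -16 dBFS is 18 dB over -34 dBFS; at 16:1 that becomes 1.125 dB over, giving -32.875 dBFS.

-32.875 dBFS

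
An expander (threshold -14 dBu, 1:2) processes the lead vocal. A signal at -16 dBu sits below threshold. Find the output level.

-18 dBu

Below threshold, a 1:2 expander applies gain = (2−1)×(T − x) of attenuation.
(2−1) × 2 = 2 dB, so output = -16 − 2 = -18 dBu.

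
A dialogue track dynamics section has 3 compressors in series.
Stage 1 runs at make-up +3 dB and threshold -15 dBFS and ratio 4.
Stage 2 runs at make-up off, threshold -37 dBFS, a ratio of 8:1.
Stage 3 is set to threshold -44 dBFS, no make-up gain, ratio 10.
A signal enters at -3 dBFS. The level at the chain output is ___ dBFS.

Stage 1: 12 dB above -15 dBFS, reduced 4:1 to 3 dB above → -12 dBFS; +3 dB make-up → -9 dBFS.
Stage 2: -9 dBFS is 28 dB over -37 dBFS; at 8:1 that becomes 3.5 dB over, giving -33.5 dBFS.
Stage 3: 10.5 dB above -44 dBFS, reduced 10:1 to 1.05 dB above → -42.95 dBFS.

-42.95 dBFS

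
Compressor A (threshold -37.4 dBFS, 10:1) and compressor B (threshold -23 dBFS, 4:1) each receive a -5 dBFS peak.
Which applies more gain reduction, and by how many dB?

A, by 15.66 dB

A: 32.4 dB over, compressed to 3.24 dB over, so 29.16 dB of GR.
B: 18 dB over, compressed to 4.5 dB over, so 13.5 dB of GR.
Difference: 15.66 dB in favour of A.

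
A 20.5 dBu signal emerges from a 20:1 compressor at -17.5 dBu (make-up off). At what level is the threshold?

-19.5 dBu

Let T be the threshold. Output overshoot = (input overshoot)/R, so -17.5 − T = (20.5 − T)/20.
20·(-17.5 − T) = 20.5 − T → 19·T = -350 − 20.5 = -370.5.
T = -370.5/19 = -19.5 dBu.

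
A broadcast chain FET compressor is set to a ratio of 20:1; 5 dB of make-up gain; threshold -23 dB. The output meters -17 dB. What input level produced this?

-3 dB

Before make-up, the level was -17 − 5 = -22 dB.
That's 1 dB above the -23 dB threshold.
Input overshoot = R × output overshoot = 20 dB → input = -23 + 20 = -3 dB.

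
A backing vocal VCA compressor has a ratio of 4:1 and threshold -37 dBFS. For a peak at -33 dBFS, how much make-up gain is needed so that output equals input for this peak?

3 dB

The peak compresses to -37 + 4/4 = -36 dBFS.
To reach -33 dBFS requires -33 − (-36) = 3 dB of make-up.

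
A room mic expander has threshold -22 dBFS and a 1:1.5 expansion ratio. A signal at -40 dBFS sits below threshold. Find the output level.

-49 dBFS

Below threshold, a 1:1.5 expander applies gain = (1.5−1)×(T − x) of attenuation.
(1.5−1) × 18 = 9 dB, so output = -40 − 9 = -49 dBFS.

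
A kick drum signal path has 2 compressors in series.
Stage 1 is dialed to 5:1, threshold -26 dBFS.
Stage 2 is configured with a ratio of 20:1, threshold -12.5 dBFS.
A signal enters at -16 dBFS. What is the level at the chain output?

-24 dBFS

Stage 1: overshoot 10 dB → 10/5 = 2 dB → -24 dBFS.
Stage 2: below threshold (-24 ≤ -12.5); passes unchanged; output -24 dBFS.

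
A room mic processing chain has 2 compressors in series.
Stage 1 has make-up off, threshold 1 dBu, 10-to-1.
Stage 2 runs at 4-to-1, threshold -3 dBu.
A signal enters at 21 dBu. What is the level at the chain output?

-1.5 dBu

Stage 1: 21 dBu is 20 dB over 1 dBu; at 10:1 that becomes 2 dB over, giving 3 dBu.
Stage 2: 3 dBu is 6 dB over -3 dBu; at 4:1 that becomes 1.5 dB over, giving -1.5 dBu.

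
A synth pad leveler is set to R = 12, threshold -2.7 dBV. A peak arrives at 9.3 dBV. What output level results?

Overshoot: 9.3 − (-2.7) = 12 dB.
At 12:1 the overshoot is divided by 12, leaving 1 dB above threshold.
Output = -2.7 + 1 = -1.7 dBV.

-1.7 dBV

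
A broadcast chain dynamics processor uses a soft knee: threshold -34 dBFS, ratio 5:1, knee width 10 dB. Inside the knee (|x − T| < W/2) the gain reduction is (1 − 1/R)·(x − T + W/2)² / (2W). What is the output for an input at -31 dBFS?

-33.56 dBFS

x − T + W/2 = -31 − (-34) + 5 = 8.
GR = (1 − 1/5) × 8² / 20 = 0.8 × 64 / 20 = 2.56 dB.
Output = -31 − 2.56 = -33.56 dBFS.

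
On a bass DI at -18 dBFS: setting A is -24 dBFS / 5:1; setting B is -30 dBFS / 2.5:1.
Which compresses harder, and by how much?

B, by 2.4 dB

A: overshoot 6 dB → output overshoot 1.2 dB → GR 4.8 dB.
B: overshoot 12 dB → output overshoot 4.8 dB → GR 7.2 dB.
B reduces 2.4 dB more.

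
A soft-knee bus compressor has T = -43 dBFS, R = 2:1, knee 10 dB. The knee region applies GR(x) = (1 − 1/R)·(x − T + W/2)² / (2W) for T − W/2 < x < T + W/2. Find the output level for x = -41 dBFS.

x − T + W/2 = -41 − (-43) + 5 = 7.
GR = (1 − 1/2) × 7² / 20 = 0.5 × 49 / 20 = 1.225 dB.
Output = -41 − 1.225 = -42.225 dBFS.

-42.225 dBFS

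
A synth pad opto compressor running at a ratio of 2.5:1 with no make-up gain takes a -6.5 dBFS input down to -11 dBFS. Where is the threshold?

-14 dBFS

Let T be the threshold. Output overshoot = (input overshoot)/R, so -11 − T = (-6.5 − T)/2.5.
2.5·(-11 − T) = -6.5 − T → 1.5·T = -27.5 − (-6.5) = -21.
T = -21/1.5 = -14 dBFS.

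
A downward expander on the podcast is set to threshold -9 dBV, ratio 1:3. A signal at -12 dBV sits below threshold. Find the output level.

Undershoot = (-9) − (-12) = 3 dB.
At 1:3, that expands to 9 dB under threshold.
Output = -9 − 9 = -18 dBV.

-18 dBV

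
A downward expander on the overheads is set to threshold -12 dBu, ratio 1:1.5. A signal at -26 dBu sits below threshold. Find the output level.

Undershoot = (-12) − (-26) = 14 dB.
At 1:1.5, that expands to 21 dB under threshold.
Output = -12 − 21 = -33 dBu.

-33 dBu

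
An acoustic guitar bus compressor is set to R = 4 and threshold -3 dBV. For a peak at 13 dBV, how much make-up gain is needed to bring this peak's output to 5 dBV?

4 dB

Without make-up, output = threshold + overshoot/4 = -3 + 4 = 1 dBV.
Gap to target: 4 dB.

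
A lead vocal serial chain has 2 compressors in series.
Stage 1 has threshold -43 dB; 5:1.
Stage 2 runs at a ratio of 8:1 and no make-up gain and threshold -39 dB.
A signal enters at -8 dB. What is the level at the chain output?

Stage 1: overshoot 35 dB → 35/5 = 7 dB → -36 dB.
Stage 2: overshoot 3 dB → 3/8 = 0.375 dB → -38.625 dB.

-38.625 dB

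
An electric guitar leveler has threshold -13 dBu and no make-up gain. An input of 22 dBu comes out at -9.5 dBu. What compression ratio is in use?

Input overshoot = 22 − (-13) = 35 dB; output overshoot = -9.5 − (-13) = 3.5 dB.
Ratio = 35 / 3.5 = 10.

10:1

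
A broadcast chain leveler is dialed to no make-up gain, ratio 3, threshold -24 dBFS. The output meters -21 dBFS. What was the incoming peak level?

-15 dBFS

The compressed level sits -21 − (-24) = 3 dB over threshold.
Input overshoot = R × output overshoot = 9 dB → input = -24 + 9 = -15 dBFS.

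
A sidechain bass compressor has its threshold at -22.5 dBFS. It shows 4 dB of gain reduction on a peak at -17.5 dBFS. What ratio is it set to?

5:1

Input overshoot = -17.5 − (-22.5) = 5 dB.
Output overshoot = 5 − 4 = 1 dB.
Ratio = input overshoot / output overshoot = 5 / 1 = 5.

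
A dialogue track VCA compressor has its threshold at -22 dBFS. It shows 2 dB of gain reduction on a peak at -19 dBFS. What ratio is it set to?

3:1

Input overshoot = -19 − (-22) = 3 dB.
Output overshoot = 3 − 2 = 1 dB.
Ratio = input overshoot / output overshoot = 3 / 1 = 3.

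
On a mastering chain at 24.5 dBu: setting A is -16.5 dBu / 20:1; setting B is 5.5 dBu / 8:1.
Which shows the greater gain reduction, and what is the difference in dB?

A, by 22.325 dB

A: overshoot 41 dB → output overshoot 2.05 dB → GR 38.95 dB.
B: overshoot 19 dB → output overshoot 2.375 dB → GR 16.625 dB.
A reduces 22.325 dB more.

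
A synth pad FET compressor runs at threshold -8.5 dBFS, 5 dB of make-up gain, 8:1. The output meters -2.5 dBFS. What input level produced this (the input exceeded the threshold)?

Remove make-up: -2.5 − 5 = -7.5 dBFS.
That's 1 dB above the -8.5 dBFS threshold.
Before 8:1 compression the overshoot was 1 × 8 = 8 dB, so input = -8.5 + 8 = -0.5 dBFS.

-0.5 dBFS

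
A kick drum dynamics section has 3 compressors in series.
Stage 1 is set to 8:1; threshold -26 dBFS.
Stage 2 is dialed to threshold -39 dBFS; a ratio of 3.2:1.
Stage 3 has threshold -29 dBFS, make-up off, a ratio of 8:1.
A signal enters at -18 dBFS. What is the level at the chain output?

-34.625 dBFS

Stage 1: -18 dBFS is 8 dB over -26 dBFS; at 8:1 that becomes 1 dB over, giving -25 dBFS.
Stage 2: -25 dBFS is 14 dB over -39 dBFS; at 3.2:1 that becomes 4.375 dB over, giving -34.625 dBFS.
Stage 3: -34.625 dBFS is at or below the -29 dBFS threshold — no compression; output -34.625 dBFS.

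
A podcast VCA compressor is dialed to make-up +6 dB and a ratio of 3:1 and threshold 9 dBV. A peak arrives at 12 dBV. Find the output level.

The input is 3 dB above the 9 dBV threshold.
At 3:1 the overshoot is divided by 3, leaving 1 dB above threshold.
So the level is 9 + 1 = 10 dBV; make-up adds 6 dB, giving 16 dBV.

16 dBV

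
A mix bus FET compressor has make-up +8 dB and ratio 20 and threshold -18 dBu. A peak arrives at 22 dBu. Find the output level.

Overshoot: 22 − (-18) = 40 dB.
At 20:1 the overshoot is divided by 20, leaving 2 dB above threshold.
Output = -18 + 2 = -16 dBu; make-up adds 8 dB, giving -8 dBu.

-8 dBu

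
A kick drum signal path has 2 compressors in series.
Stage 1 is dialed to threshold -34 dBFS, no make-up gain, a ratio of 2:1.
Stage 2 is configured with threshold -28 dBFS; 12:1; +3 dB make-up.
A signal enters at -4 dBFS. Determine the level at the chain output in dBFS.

-24.25 dBFS

Stage 1: -4 dBFS is 30 dB over -34 dBFS; at 2:1 that becomes 15 dB over, giving -19 dBFS.
Stage 2: 9 dB above -28 dBFS, reduced 12:1 to 0.75 dB above → -27.25 dBFS; +3 dB make-up → -24.25 dBFS.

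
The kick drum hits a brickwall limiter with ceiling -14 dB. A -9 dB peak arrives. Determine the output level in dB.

-14 dB

A brickwall limiter is an ∞:1 compressor: any input above the ceiling is clamped to -14 dB.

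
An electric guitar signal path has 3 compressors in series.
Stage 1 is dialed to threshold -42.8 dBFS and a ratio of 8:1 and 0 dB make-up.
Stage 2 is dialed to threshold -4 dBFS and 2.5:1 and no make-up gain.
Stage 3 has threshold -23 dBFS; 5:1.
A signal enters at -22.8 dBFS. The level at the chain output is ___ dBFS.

-40.3 dBFS

Stage 1: overshoot 20 dB → 20/8 = 2.5 dB → -40.3 dBFS.
Stage 2: -40.3 dBFS is at or below the -4 dBFS threshold — no compression; output -40.3 dBFS.
Stage 3: -40.3 dBFS ≤ -23 dBFS, so stage 3 doesn't engage; output -40.3 dBFS.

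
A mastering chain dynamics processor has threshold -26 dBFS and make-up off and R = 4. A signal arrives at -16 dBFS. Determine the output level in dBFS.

Overshoot: -16 − (-26) = 10 dB.
At 4:1 the overshoot is divided by 4, leaving 2.5 dB above threshold.
Output = -26 + 2.5 = -23.5 dBFS.

-23.5 dBFS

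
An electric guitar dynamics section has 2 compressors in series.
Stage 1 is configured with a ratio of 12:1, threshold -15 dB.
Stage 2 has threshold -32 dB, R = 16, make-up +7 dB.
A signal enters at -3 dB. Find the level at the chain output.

Stage 1: 12 dB above -15 dB, reduced 12:1 to 1 dB above → -14 dB.
Stage 2: -14 dB is 18 dB over -32 dB; at 16:1 that becomes 1.125 dB over, giving -30.875 dB; +7 dB make-up → -23.875 dB.

-23.875 dB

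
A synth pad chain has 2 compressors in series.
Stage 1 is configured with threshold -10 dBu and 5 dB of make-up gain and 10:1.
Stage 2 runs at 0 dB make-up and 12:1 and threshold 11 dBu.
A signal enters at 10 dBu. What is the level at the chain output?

Stage 1: 10 dBu is 20 dB over -10 dBu; at 10:1 that becomes 2 dB over, giving -8 dBu; +5 dB make-up → -3 dBu.
Stage 2: -3 dBu is at or below the 11 dBu threshold — no compression; output -3 dBu.

-3 dBu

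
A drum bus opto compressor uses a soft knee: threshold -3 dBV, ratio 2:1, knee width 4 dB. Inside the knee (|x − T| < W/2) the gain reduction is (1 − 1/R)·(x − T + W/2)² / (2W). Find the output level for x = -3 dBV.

-3.25 dBV

x − T + W/2 = -3 − (-3) + 2 = 2.
GR = (1 − 1/2) × 2² / 8 = 0.5 × 4 / 8 = 0.25 dB.
Output = -3 − 0.25 = -3.25 dBV.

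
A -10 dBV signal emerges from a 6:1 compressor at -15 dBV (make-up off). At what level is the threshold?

-16 dBV

Gain reduction = -10 − (-15) = 5 dB; output overshoot = GR / (R − 1) = 5 / 5 = 1 dB.
Threshold = output − output overshoot = -15 − 1 = -16 dBV.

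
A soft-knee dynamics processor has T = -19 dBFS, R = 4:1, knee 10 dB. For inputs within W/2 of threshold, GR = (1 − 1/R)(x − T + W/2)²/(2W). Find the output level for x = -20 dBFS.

x − T + W/2 = -20 − (-19) + 5 = 4.
GR = (1 − 1/4) × 4² / 20 = 0.75 × 16 / 20 = 0.6 dB.
Output = -20 − 0.6 = -20.6 dBFS.

-20.6 dBFS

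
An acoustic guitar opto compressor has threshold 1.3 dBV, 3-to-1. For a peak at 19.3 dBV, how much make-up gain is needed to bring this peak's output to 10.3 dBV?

3 dB

The peak compresses to 1.3 + 18/3 = 7.3 dBV.
To reach 10.3 dBV requires 10.3 − 7.3 = 3 dB of make-up.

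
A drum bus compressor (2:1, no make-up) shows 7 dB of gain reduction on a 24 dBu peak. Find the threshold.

Gain reduction = 24 − 17 = 7 dB; output overshoot = GR / (R − 1) = 7 / 1 = 7 dB.
Threshold = output − output overshoot = 17 − 7 = 10 dBu.

10 dBu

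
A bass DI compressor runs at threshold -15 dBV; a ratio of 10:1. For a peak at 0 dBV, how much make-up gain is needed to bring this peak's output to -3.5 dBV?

10 dB

Overshoot 15 dB → 15/10 = 1.5 dB after compression, so the compressed level is -15 + 1.5 = -13.5 dBV.
Make-up = target − compressed = -3.5 − (-13.5) = 10 dB.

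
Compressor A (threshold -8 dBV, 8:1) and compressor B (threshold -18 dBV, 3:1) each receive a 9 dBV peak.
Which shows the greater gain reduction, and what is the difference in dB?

B, by 3.125 dB

A: GR = 17 − 17/8 = 14.875 dB.
B: GR = 27 − 27/3 = 18 dB.
Difference: 3.125 dB in favour of B.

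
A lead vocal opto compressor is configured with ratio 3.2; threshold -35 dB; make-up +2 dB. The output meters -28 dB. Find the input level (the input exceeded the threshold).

Stripping the +2 dB make-up gives -30 dB at the gain stage.
The compressed level sits -30 − (-35) = 5 dB over threshold.
Before 3.2:1 compression the overshoot was 5 × 3.2 = 16 dB, so input = -35 + 16 = -19 dB.

-19 dB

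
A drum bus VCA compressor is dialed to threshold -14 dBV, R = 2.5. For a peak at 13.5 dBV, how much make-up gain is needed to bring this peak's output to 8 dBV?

11 dB

The peak compresses to -14 + 27.5/2.5 = -3 dBV.
To reach 8 dBV requires 8 − (-3) = 11 dB of make-up.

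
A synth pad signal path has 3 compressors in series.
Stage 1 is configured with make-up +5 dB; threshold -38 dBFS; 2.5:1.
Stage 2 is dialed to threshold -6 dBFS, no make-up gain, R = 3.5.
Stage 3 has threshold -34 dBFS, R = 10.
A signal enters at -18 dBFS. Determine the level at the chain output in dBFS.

Stage 1: 20 dB above -38 dBFS, reduced 2.5:1 to 8 dB above → -30 dBFS; +5 dB make-up → -25 dBFS.
Stage 2: -25 dBFS ≤ -6 dBFS, so stage 2 doesn't engage; output -25 dBFS.
Stage 3: -25 dBFS is 9 dB over -34 dBFS; at 10:1 that becomes 0.9 dB over, giving -33.1 dBFS.

-33.1 dBFS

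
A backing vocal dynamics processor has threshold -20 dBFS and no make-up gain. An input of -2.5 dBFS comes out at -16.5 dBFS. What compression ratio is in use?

5:1

Input overshoot = -2.5 − (-20) = 17.5 dB; output overshoot = -16.5 − (-20) = 3.5 dB.
Ratio = 17.5 / 3.5 = 5.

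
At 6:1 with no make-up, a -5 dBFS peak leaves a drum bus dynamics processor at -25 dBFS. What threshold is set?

Input is 24 dB above T (since output overshoot × R = input overshoot: (-25 − T)·6 = -5 − T gives T = -29 dBFS).
Check: -29 + (-5 − (-29))/6 = -29 + 4 = -25 dBFS. ✓

-29 dBFS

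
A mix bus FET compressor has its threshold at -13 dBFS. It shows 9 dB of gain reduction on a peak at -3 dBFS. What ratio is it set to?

Input overshoot = -3 − (-13) = 10 dB.
Output overshoot = 10 − 9 = 1 dB.
Ratio = input overshoot / output overshoot = 10 / 1 = 10.

10:1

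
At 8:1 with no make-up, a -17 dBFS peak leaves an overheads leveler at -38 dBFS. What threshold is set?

-41 dBFS

Let T be the threshold. Output overshoot = (input overshoot)/R, so -38 − T = (-17 − T)/8.
8·(-38 − T) = -17 − T → 7·T = -304 − (-17) = -287.
T = -287/7 = -41 dBFS.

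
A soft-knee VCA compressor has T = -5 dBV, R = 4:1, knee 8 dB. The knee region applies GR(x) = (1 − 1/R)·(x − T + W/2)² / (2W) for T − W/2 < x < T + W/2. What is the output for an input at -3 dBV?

x − T + W/2 = -3 − (-5) + 4 = 6.
GR = (1 − 1/4) × 6² / 16 = 0.75 × 36 / 16 = 1.6875 dB.
Output = -3 − 1.6875 = -4.6875 dBV.

-4.6875 dBV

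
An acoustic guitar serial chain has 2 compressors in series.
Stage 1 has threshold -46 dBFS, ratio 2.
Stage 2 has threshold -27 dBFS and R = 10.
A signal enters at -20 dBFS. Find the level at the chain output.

-33 dBFS

Stage 1: overshoot 26 dB → 26/2 = 13 dB → -33 dBFS.
Stage 2: -33 dBFS ≤ -27 dBFS, so stage 2 doesn't engage; output -33 dBFS.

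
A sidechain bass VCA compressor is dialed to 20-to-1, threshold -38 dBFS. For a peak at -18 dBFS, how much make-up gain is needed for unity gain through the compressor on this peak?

Overshoot 20 dB → 20/20 = 1 dB after compression, so the compressed level is -38 + 1 = -37 dBFS.
Make-up = target − compressed = -18 − (-37) = 19 dB.

19 dB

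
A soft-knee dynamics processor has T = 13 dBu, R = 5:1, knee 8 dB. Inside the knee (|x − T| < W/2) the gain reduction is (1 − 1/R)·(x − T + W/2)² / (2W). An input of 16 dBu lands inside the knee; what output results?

13.55 dBu

x − T + W/2 = 16 − 13 + 4 = 7.
GR = (1 − 1/5) × 7² / 16 = 0.8 × 49 / 16 = 2.45 dB.
Output = 16 − 2.45 = 13.55 dBu.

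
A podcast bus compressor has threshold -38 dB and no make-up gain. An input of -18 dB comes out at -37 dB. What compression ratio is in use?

Input overshoot = -18 − (-38) = 20 dB; output overshoot = -37 − (-38) = 1 dB.
Ratio = 20 / 1 = 20.

20:1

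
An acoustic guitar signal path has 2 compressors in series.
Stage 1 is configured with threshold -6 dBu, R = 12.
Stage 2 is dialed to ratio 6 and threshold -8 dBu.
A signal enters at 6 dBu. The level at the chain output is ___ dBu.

Stage 1: overshoot 12 dB → 12/12 = 1 dB → -5 dBu.
Stage 2: overshoot 3 dB → 3/6 = 0.5 dB → -7.5 dBu.

-7.5 dBu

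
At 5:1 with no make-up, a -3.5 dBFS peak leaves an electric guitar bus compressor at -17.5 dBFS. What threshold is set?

-21 dBFS

Gain reduction = -3.5 − (-17.5) = 14 dB; output overshoot = GR / (R − 1) = 14 / 4 = 3.5 dB.
Threshold = output − output overshoot = -17.5 − 3.5 = -21 dBFS.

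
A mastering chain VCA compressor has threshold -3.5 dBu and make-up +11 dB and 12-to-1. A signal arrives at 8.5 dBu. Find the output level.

8.5 dBu

The input is 12 dB above the -3.5 dBu threshold.
At 12:1 the overshoot is divided by 12, leaving 1 dB above threshold.
That puts the output at -2.5 dBu; make-up adds 11 dB, giving 8.5 dBu.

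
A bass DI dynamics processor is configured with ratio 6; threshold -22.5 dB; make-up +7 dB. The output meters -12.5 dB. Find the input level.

Before make-up, the level was -12.5 − 7 = -19.5 dB.
Post-compression overshoot = -19.5 − (-22.5) = 3 dB.
Undo the ratio: input overshoot = 3 × 6 = 18 dB, giving input = -4.5 dB.

-4.5 dB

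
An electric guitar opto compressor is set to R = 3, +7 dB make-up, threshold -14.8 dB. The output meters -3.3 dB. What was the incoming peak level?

Stripping the +7 dB make-up gives -10.3 dB at the gain stage.
Post-compression overshoot = -10.3 − (-14.8) = 4.5 dB.
Input overshoot = R × output overshoot = 13.5 dB → input = -14.8 + 13.5 = -1.3 dB.

-1.3 dB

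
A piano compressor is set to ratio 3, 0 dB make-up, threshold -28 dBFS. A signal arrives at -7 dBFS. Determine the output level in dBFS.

The input is 21 dB above the -28 dBFS threshold.
3:1 compression reduces that to 21/3 = 7 dB over.
Output = -28 + 7 = -21 dBFS.

-21 dBFS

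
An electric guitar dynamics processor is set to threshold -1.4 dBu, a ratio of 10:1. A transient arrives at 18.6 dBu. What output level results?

The input is 20 dB above the -1.4 dBu threshold.
At 10:1 the overshoot is divided by 10, leaving 2 dB above threshold.
So the level is -1.4 + 2 = 0.6 dBu.

0.6 dBu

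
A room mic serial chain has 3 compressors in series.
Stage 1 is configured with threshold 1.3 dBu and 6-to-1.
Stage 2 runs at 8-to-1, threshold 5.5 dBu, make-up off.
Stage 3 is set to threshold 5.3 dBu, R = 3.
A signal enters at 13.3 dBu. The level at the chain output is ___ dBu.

3.3 dBu

Stage 1: 13.3 dBu is 12 dB over 1.3 dBu; at 6:1 that becomes 2 dB over, giving 3.3 dBu.
Stage 2: 3.3 dBu ≤ 5.5 dBu, so stage 2 doesn't engage; output 3.3 dBu.
Stage 3: below threshold (3.3 ≤ 5.3); passes unchanged; output 3.3 dBu.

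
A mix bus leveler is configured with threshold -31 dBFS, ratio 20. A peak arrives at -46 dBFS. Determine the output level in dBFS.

-46 dBFS is 15 dB below the -31 dBFS threshold, so no gain reduction is applied.
Output = input = -46 dBFS.

-46 dBFS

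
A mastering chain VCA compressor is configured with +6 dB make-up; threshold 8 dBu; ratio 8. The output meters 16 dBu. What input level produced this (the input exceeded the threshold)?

Stripping the +6 dB make-up gives 10 dBu at the gain stage.
Post-compression overshoot = 10 − 8 = 2 dB.
Undo the ratio: input overshoot = 2 × 8 = 16 dB, giving input = 24 dBu.

24 dBu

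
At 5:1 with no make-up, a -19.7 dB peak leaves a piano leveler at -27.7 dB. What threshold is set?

Input is 10 dB above T (since output overshoot × R = input overshoot: (-27.7 − T)·5 = -19.7 − T gives T = -29.7 dB).
Check: -29.7 + (-19.7 − (-29.7))/5 = -29.7 + 2 = -27.7 dB. ✓

-29.7 dB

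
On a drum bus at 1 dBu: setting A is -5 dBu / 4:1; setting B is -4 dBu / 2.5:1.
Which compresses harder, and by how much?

A, by 1.5 dB

A: overshoot 6 dB → output overshoot 1.5 dB → GR 4.5 dB.
B: overshoot 5 dB → output overshoot 2 dB → GR 3 dB.
A applies 1.5 dB more gain reduction.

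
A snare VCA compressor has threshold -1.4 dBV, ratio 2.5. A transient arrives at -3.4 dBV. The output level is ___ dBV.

-3.4 dBV is 2 dB below the -1.4 dBV threshold, so no gain reduction is applied.
Output = input = -3.4 dBV.

-3.4 dBV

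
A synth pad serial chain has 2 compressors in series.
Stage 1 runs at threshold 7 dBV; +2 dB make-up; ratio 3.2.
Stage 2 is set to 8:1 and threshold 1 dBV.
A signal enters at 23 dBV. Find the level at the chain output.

2.625 dBV

Stage 1: 16 dB above 7 dBV, reduced 3.2:1 to 5 dB above → 12 dBV; +2 dB make-up → 14 dBV.
Stage 2: 13 dB above 1 dBV, reduced 8:1 to 1.625 dB above → 2.625 dBV.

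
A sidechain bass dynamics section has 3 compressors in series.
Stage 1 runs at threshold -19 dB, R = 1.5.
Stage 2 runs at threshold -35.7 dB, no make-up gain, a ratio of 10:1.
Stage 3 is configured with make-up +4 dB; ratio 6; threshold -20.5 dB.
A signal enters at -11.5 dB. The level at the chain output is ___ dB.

Stage 1: overshoot 7.5 dB → 7.5/1.5 = 5 dB → -14 dB.
Stage 2: overshoot 21.7 dB → 21.7/10 = 2.17 dB → -33.53 dB.
Stage 3: -33.53 dB is at or below the -20.5 dB threshold — no compression; make-up brings it to -29.53 dB.

-29.53 dB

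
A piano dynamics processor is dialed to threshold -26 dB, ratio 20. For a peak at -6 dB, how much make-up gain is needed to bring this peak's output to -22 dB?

3 dB

Overshoot 20 dB → 20/20 = 1 dB after compression, so the compressed level is -26 + 1 = -25 dB.
Make-up = target − compressed = -22 − (-25) = 3 dB.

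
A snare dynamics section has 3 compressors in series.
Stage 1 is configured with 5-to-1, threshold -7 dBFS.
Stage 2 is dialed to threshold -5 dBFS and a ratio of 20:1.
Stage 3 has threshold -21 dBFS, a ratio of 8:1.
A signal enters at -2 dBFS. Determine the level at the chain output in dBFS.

-19.125 dBFS

Stage 1: 5 dB above -7 dBFS, reduced 5:1 to 1 dB above → -6 dBFS.
Stage 2: -6 dBFS is at or below the -5 dBFS threshold — no compression; output -6 dBFS.
Stage 3: -6 dBFS is 15 dB over -21 dBFS; at 8:1 that becomes 1.875 dB over, giving -19.125 dBFS.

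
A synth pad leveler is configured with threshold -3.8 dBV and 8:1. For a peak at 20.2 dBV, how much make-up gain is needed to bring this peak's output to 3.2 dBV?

Overshoot 24 dB → 24/8 = 3 dB after compression, so the compressed level is -3.8 + 3 = -0.8 dBV.
Make-up = target − compressed = 3.2 − (-0.8) = 4 dB.

4 dB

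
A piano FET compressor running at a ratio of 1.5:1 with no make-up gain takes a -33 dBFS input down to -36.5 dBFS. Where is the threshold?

Input is 10.5 dB above T (since output overshoot × R = input overshoot: (-36.5 − T)·1.5 = -33 − T gives T = -43.5 dBFS).
Check: -43.5 + (-33 − (-43.5))/1.5 = -43.5 + 7 = -36.5 dBFS. ✓

-43.5 dBFS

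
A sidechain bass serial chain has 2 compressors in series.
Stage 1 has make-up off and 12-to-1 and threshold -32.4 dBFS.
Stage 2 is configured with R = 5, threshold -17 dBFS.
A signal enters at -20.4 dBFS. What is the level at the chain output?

Stage 1: 12 dB above -32.4 dBFS, reduced 12:1 to 1 dB above → -31.4 dBFS.
Stage 2: -31.4 dBFS is at or below the -17 dBFS threshold — no compression; output -31.4 dBFS.

-31.4 dBFS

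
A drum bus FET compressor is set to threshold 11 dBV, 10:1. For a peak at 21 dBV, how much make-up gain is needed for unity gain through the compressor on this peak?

Overshoot 10 dB → 10/10 = 1 dB after compression, so the compressed level is 11 + 1 = 12 dBV.
Make-up = target − compressed = 21 − 12 = 9 dB.

9 dB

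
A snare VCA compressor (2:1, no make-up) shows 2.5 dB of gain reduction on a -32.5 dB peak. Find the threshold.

-37.5 dB

Let T be the threshold. Output overshoot = (input overshoot)/R, so -35 − T = (-32.5 − T)/2.
2·(-35 − T) = -32.5 − T → 1·T = -70 − (-32.5) = -37.5.
T = -37.5/1 = -37.5 dB.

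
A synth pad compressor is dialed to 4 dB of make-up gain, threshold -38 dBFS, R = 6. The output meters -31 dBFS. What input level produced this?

-20 dBFS

Before make-up, the level was -31 − 4 = -35 dBFS.
Post-compression overshoot = -35 − (-38) = 3 dB.
Before 6:1 compression the overshoot was 3 × 6 = 18 dB, so input = -38 + 18 = -20 dBFS.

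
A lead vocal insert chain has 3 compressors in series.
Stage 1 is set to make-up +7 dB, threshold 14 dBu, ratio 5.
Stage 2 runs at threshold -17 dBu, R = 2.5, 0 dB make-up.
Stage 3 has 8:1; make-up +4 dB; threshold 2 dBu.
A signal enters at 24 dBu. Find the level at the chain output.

Stage 1: 10 dB above 14 dBu, reduced 5:1 to 2 dB above → 16 dBu; +7 dB make-up → 23 dBu.
Stage 2: overshoot 40 dB → 40/2.5 = 16 dB → -1 dBu.
Stage 3: -1 dBu is at or below the 2 dBu threshold — no compression; make-up brings it to 3 dBu.

3 dBu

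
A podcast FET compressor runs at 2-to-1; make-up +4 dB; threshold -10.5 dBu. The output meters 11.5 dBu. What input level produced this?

Remove make-up: 11.5 − 4 = 7.5 dBu.
That's 18 dB above the -10.5 dBu threshold.
Input overshoot = R × output overshoot = 36 dB → input = -10.5 + 36 = 25.5 dBu.

25.5 dBu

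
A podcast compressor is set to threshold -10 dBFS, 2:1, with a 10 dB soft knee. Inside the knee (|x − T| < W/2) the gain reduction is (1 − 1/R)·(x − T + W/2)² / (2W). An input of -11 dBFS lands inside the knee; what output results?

-11.4 dBFS

x − T + W/2 = -11 − (-10) + 5 = 4.
GR = (1 − 1/2) × 4² / 20 = 0.5 × 16 / 20 = 0.4 dB.
Output = -11 − 0.4 = -11.4 dBFS.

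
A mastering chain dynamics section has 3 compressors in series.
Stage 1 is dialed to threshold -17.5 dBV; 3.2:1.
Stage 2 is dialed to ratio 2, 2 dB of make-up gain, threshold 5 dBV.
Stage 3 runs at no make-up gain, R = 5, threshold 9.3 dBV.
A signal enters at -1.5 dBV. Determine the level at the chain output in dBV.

Stage 1: 16 dB above -17.5 dBV, reduced 3.2:1 to 5 dB above → -12.5 dBV.
Stage 2: below threshold (-12.5 ≤ 5); passes unchanged; make-up brings it to -10.5 dBV.
Stage 3: below threshold (-10.5 ≤ 9.3); passes unchanged; output -10.5 dBV.

-10.5 dBV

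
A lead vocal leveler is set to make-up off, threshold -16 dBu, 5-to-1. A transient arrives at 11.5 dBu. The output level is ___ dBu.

-10.5 dBu

11.5 dBu sits 27.5 dB over threshold.
At 5:1 the overshoot is divided by 5, leaving 5.5 dB above threshold.
Output = -16 + 5.5 = -10.5 dBu.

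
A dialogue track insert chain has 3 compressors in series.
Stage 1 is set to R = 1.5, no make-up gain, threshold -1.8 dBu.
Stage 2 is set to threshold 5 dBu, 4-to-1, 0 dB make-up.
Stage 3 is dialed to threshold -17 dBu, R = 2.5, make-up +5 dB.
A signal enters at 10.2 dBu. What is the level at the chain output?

-3.08 dBu

Stage 1: overshoot 12 dB → 12/1.5 = 8 dB → 6.2 dBu.
Stage 2: overshoot 1.2 dB → 1.2/4 = 0.3 dB → 5.3 dBu.
Stage 3: 5.3 dBu is 22.3 dB over -17 dBu; at 2.5:1 that becomes 8.92 dB over, giving -8.08 dBu; +5 dB make-up → -3.08 dBu.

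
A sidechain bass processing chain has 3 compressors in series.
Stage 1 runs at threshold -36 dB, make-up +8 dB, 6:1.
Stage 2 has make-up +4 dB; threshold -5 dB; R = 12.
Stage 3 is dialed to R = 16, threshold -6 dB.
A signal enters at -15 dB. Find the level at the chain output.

Stage 1: overshoot 21 dB → 21/6 = 3.5 dB → -32.5 dB; +8 dB make-up → -24.5 dB.
Stage 2: below threshold (-24.5 ≤ -5); passes unchanged; make-up brings it to -20.5 dB.
Stage 3: -20.5 dB ≤ -6 dB, so stage 3 doesn't engage; output -20.5 dB.

-20.5 dB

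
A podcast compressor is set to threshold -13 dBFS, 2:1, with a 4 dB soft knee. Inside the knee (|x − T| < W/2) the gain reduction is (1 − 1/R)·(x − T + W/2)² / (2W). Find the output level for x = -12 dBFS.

x − T + W/2 = -12 − (-13) + 2 = 3.
GR = (1 − 1/2) × 3² / 8 = 0.5 × 9 / 8 = 0.5625 dB.
Output = -12 − 0.5625 = -12.5625 dBFS.

-12.5625 dBFS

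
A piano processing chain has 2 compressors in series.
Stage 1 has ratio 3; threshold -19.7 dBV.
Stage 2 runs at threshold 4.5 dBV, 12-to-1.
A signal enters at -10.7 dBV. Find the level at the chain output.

Stage 1: overshoot 9 dB → 9/3 = 3 dB → -16.7 dBV.
Stage 2: -16.7 dBV ≤ 4.5 dBV, so stage 2 doesn't engage; output -16.7 dBV.

-16.7 dBV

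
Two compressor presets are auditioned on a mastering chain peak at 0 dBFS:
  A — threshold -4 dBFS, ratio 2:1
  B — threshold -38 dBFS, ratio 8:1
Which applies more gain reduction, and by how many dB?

B, by 31.25 dB

A: GR = 4 − 4/2 = 2 dB.
B: GR = 38 − 38/8 = 33.25 dB.
B reduces 31.25 dB more.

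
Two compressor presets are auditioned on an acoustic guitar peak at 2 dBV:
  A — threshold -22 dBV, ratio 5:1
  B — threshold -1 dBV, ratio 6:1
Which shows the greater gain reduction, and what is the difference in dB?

A, by 16.7 dB

A: overshoot 24 dB → output overshoot 4.8 dB → GR 19.2 dB.
B: overshoot 3 dB → output overshoot 0.5 dB → GR 2.5 dB.
A applies 16.7 dB more gain reduction.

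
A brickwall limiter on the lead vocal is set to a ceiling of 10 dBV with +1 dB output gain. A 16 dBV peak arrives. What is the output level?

11 dBV

A brickwall limiter is an ∞:1 compressor: any input above the ceiling is clamped to 10 dBV.
Output gain then adds 1 dB: 10 + 1 = 11 dBV.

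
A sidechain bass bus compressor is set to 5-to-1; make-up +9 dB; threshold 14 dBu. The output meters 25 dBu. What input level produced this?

24 dBu

Remove make-up: 25 − 9 = 16 dBu.
The compressed level sits 16 − 14 = 2 dB over threshold.
Undo the ratio: input overshoot = 2 × 5 = 10 dB, giving input = 24 dBu.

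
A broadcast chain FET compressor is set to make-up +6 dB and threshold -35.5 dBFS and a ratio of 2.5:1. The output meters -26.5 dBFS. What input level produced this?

Before make-up, the level was -26.5 − 6 = -32.5 dBFS.
The compressed level sits -32.5 − (-35.5) = 3 dB over threshold.
Undo the ratio: input overshoot = 3 × 2.5 = 7.5 dB, giving input = -28 dBFS.

-28 dBFS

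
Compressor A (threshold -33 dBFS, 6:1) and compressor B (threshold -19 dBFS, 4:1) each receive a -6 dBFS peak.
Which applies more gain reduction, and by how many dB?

A: overshoot 27 dB → output overshoot 4.5 dB → GR 22.5 dB.
B: overshoot 13 dB → output overshoot 3.25 dB → GR 9.75 dB.
A reduces 12.75 dB more.

A, by 12.75 dB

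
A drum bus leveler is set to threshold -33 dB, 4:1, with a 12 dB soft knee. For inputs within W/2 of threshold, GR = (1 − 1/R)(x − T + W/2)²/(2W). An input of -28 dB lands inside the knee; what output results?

-31.78125 dB

x − T + W/2 = -28 − (-33) + 6 = 11.
GR = (1 − 1/4) × 11² / 24 = 0.75 × 121 / 24 = 3.78125 dB.
Output = -28 − 3.78125 = -31.78125 dB.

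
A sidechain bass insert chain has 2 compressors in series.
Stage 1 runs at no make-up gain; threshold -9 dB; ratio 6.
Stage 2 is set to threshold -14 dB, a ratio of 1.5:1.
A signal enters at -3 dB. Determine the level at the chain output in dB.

-10 dB

Stage 1: overshoot 6 dB → 6/6 = 1 dB → -8 dB.
Stage 2: -8 dB is 6 dB over -14 dB; at 1.5:1 that becomes 4 dB over, giving -10 dB.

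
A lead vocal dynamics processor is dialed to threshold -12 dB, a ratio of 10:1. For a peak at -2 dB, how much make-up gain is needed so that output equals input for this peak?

Without make-up, output = threshold + overshoot/10 = -12 + 1 = -11 dB.
Gap to target: 9 dB.

9 dB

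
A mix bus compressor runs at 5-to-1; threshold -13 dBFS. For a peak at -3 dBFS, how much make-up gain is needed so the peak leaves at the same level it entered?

Without make-up, output = threshold + overshoot/5 = -13 + 2 = -11 dBFS.
Gap to target: 8 dB.

8 dB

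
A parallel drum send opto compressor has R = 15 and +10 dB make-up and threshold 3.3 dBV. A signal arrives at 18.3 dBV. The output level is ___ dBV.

The input is 15 dB above the 3.3 dBV threshold.
The 15 dB excess becomes 1 dB after 15:1 reduction.
So the level is 3.3 + 1 = 4.3 dBV; make-up adds 10 dB, giving 14.3 dBV.

14.3 dBV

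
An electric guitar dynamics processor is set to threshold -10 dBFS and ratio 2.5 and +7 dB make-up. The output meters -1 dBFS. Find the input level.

Before make-up, the level was -1 − 7 = -8 dBFS.
The compressed level sits -8 − (-10) = 2 dB over threshold.
Before 2.5:1 compression the overshoot was 2 × 2.5 = 5 dB, so input = -10 + 5 = -5 dBFS.

-5 dBFS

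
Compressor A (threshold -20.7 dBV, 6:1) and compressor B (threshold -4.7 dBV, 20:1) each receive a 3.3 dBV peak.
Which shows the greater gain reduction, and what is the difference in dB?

A, by 12.4 dB

A: GR = 24 − 24/6 = 20 dB.
B: GR = 8 − 8/20 = 7.6 dB.
A applies 12.4 dB more gain reduction.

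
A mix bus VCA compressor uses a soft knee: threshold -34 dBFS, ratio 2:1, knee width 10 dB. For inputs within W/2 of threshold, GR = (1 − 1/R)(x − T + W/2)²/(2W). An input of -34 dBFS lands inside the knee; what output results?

-34.625 dBFS

x − T + W/2 = -34 − (-34) + 5 = 5.
GR = (1 − 1/2) × 5² / 20 = 0.5 × 25 / 20 = 0.625 dB.
Output = -34 − 0.625 = -34.625 dBFS.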